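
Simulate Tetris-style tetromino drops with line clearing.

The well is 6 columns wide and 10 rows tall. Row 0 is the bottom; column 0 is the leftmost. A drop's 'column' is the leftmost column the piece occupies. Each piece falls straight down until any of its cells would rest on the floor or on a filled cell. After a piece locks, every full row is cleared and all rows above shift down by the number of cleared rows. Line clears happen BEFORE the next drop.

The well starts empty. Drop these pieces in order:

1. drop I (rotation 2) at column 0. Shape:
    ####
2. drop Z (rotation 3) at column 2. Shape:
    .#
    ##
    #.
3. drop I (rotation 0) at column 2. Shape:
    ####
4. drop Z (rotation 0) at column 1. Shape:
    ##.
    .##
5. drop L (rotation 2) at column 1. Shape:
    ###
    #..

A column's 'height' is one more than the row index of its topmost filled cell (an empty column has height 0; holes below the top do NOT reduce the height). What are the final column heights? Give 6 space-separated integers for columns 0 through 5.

Drop 1: I rot2 at col 0 lands with bottom-row=0; cleared 0 line(s) (total 0); column heights now [1 1 1 1 0 0], max=1
Drop 2: Z rot3 at col 2 lands with bottom-row=1; cleared 0 line(s) (total 0); column heights now [1 1 3 4 0 0], max=4
Drop 3: I rot0 at col 2 lands with bottom-row=4; cleared 0 line(s) (total 0); column heights now [1 1 5 5 5 5], max=5
Drop 4: Z rot0 at col 1 lands with bottom-row=5; cleared 0 line(s) (total 0); column heights now [1 7 7 6 5 5], max=7
Drop 5: L rot2 at col 1 lands with bottom-row=7; cleared 0 line(s) (total 0); column heights now [1 9 9 9 5 5], max=9

Answer: 1 9 9 9 5 5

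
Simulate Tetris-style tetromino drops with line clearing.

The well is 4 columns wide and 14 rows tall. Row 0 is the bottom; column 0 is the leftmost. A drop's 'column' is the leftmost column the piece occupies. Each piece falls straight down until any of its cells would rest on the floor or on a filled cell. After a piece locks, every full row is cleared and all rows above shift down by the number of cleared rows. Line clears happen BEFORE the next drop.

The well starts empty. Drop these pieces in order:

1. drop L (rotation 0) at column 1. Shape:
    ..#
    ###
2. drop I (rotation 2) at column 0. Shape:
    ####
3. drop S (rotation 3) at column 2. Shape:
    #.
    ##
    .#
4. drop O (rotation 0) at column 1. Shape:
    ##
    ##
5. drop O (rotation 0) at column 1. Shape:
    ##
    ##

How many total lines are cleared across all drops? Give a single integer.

Answer: 1

Derivation:
Drop 1: L rot0 at col 1 lands with bottom-row=0; cleared 0 line(s) (total 0); column heights now [0 1 1 2], max=2
Drop 2: I rot2 at col 0 lands with bottom-row=2; cleared 1 line(s) (total 1); column heights now [0 1 1 2], max=2
Drop 3: S rot3 at col 2 lands with bottom-row=2; cleared 0 line(s) (total 1); column heights now [0 1 5 4], max=5
Drop 4: O rot0 at col 1 lands with bottom-row=5; cleared 0 line(s) (total 1); column heights now [0 7 7 4], max=7
Drop 5: O rot0 at col 1 lands with bottom-row=7; cleared 0 line(s) (total 1); column heights now [0 9 9 4], max=9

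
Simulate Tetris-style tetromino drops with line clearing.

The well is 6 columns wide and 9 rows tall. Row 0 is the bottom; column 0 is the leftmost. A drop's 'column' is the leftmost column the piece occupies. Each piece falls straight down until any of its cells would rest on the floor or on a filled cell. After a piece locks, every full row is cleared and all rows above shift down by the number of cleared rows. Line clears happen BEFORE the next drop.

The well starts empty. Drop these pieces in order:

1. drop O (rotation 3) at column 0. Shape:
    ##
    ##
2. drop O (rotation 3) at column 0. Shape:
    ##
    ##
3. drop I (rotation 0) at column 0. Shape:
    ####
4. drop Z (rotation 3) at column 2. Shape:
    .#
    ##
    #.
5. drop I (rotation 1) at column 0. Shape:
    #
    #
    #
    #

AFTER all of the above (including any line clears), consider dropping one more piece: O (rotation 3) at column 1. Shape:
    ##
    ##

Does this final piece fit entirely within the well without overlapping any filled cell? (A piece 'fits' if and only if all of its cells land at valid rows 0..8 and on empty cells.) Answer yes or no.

Drop 1: O rot3 at col 0 lands with bottom-row=0; cleared 0 line(s) (total 0); column heights now [2 2 0 0 0 0], max=2
Drop 2: O rot3 at col 0 lands with bottom-row=2; cleared 0 line(s) (total 0); column heights now [4 4 0 0 0 0], max=4
Drop 3: I rot0 at col 0 lands with bottom-row=4; cleared 0 line(s) (total 0); column heights now [5 5 5 5 0 0], max=5
Drop 4: Z rot3 at col 2 lands with bottom-row=5; cleared 0 line(s) (total 0); column heights now [5 5 7 8 0 0], max=8
Drop 5: I rot1 at col 0 lands with bottom-row=5; cleared 0 line(s) (total 0); column heights now [9 5 7 8 0 0], max=9
Test piece O rot3 at col 1 (width 2): heights before test = [9 5 7 8 0 0]; fits = True

Answer: yes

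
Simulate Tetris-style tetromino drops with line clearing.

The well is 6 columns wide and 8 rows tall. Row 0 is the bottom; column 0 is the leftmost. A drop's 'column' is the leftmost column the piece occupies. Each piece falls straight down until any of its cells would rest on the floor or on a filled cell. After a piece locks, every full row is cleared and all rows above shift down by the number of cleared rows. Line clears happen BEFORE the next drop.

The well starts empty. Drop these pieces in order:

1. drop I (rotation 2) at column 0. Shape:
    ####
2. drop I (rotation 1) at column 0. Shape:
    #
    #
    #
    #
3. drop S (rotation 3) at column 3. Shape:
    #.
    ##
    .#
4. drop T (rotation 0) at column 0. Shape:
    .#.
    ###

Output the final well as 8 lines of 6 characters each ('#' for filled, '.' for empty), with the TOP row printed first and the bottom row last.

Answer: ......
.#....
###...
#.....
#.....
#..#..
#..##.
#####.

Derivation:
Drop 1: I rot2 at col 0 lands with bottom-row=0; cleared 0 line(s) (total 0); column heights now [1 1 1 1 0 0], max=1
Drop 2: I rot1 at col 0 lands with bottom-row=1; cleared 0 line(s) (total 0); column heights now [5 1 1 1 0 0], max=5
Drop 3: S rot3 at col 3 lands with bottom-row=0; cleared 0 line(s) (total 0); column heights now [5 1 1 3 2 0], max=5
Drop 4: T rot0 at col 0 lands with bottom-row=5; cleared 0 line(s) (total 0); column heights now [6 7 6 3 2 0], max=7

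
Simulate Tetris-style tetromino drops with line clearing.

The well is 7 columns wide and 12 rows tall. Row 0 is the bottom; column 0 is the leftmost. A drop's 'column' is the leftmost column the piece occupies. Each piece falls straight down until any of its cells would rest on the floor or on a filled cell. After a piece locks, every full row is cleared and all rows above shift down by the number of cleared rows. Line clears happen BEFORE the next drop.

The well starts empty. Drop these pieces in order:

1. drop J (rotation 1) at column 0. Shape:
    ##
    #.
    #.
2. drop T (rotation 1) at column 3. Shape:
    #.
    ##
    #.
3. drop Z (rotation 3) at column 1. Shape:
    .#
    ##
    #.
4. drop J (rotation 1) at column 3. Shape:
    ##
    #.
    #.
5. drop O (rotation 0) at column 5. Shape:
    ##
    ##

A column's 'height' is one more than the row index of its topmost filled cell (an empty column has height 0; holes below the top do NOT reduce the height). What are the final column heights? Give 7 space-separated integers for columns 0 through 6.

Answer: 3 5 6 6 6 2 2

Derivation:
Drop 1: J rot1 at col 0 lands with bottom-row=0; cleared 0 line(s) (total 0); column heights now [3 3 0 0 0 0 0], max=3
Drop 2: T rot1 at col 3 lands with bottom-row=0; cleared 0 line(s) (total 0); column heights now [3 3 0 3 2 0 0], max=3
Drop 3: Z rot3 at col 1 lands with bottom-row=3; cleared 0 line(s) (total 0); column heights now [3 5 6 3 2 0 0], max=6
Drop 4: J rot1 at col 3 lands with bottom-row=3; cleared 0 line(s) (total 0); column heights now [3 5 6 6 6 0 0], max=6
Drop 5: O rot0 at col 5 lands with bottom-row=0; cleared 0 line(s) (total 0); column heights now [3 5 6 6 6 2 2], max=6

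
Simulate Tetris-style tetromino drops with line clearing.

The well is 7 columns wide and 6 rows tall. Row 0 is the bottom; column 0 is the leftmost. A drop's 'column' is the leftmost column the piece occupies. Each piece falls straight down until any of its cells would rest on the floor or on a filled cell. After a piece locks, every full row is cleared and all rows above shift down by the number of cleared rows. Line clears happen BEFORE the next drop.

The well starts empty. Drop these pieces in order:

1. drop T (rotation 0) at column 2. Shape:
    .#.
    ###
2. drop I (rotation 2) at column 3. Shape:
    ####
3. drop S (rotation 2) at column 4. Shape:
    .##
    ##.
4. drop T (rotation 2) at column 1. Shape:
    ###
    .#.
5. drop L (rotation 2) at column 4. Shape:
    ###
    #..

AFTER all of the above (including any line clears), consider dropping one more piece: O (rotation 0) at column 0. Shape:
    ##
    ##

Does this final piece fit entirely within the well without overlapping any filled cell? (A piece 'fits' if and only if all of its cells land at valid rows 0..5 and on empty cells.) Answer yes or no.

Drop 1: T rot0 at col 2 lands with bottom-row=0; cleared 0 line(s) (total 0); column heights now [0 0 1 2 1 0 0], max=2
Drop 2: I rot2 at col 3 lands with bottom-row=2; cleared 0 line(s) (total 0); column heights now [0 0 1 3 3 3 3], max=3
Drop 3: S rot2 at col 4 lands with bottom-row=3; cleared 0 line(s) (total 0); column heights now [0 0 1 3 4 5 5], max=5
Drop 4: T rot2 at col 1 lands with bottom-row=2; cleared 0 line(s) (total 0); column heights now [0 4 4 4 4 5 5], max=5
Drop 5: L rot2 at col 4 lands with bottom-row=4; cleared 0 line(s) (total 0); column heights now [0 4 4 4 6 6 6], max=6
Test piece O rot0 at col 0 (width 2): heights before test = [0 4 4 4 6 6 6]; fits = True

Answer: yes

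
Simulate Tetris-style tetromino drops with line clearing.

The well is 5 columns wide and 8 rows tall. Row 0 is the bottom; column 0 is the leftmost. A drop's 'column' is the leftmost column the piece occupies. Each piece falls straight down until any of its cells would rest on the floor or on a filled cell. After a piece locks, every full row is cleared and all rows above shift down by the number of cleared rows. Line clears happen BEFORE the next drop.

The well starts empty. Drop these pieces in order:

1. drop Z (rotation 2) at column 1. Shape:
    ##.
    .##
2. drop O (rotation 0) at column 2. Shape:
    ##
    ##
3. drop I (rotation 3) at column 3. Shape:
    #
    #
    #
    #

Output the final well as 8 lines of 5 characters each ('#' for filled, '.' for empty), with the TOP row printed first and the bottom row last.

Drop 1: Z rot2 at col 1 lands with bottom-row=0; cleared 0 line(s) (total 0); column heights now [0 2 2 1 0], max=2
Drop 2: O rot0 at col 2 lands with bottom-row=2; cleared 0 line(s) (total 0); column heights now [0 2 4 4 0], max=4
Drop 3: I rot3 at col 3 lands with bottom-row=4; cleared 0 line(s) (total 0); column heights now [0 2 4 8 0], max=8

Answer: ...#.
...#.
...#.
...#.
..##.
..##.
.##..
..##.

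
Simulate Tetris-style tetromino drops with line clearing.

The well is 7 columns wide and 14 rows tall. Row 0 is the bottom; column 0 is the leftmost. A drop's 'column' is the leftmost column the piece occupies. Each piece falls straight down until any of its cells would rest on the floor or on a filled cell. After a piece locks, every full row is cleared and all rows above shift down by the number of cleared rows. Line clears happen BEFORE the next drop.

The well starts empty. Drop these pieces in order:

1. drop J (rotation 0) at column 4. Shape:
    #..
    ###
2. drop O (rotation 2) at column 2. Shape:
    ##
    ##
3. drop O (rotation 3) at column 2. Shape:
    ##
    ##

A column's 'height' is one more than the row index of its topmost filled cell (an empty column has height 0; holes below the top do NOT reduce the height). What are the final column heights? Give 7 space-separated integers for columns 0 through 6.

Drop 1: J rot0 at col 4 lands with bottom-row=0; cleared 0 line(s) (total 0); column heights now [0 0 0 0 2 1 1], max=2
Drop 2: O rot2 at col 2 lands with bottom-row=0; cleared 0 line(s) (total 0); column heights now [0 0 2 2 2 1 1], max=2
Drop 3: O rot3 at col 2 lands with bottom-row=2; cleared 0 line(s) (total 0); column heights now [0 0 4 4 2 1 1], max=4

Answer: 0 0 4 4 2 1 1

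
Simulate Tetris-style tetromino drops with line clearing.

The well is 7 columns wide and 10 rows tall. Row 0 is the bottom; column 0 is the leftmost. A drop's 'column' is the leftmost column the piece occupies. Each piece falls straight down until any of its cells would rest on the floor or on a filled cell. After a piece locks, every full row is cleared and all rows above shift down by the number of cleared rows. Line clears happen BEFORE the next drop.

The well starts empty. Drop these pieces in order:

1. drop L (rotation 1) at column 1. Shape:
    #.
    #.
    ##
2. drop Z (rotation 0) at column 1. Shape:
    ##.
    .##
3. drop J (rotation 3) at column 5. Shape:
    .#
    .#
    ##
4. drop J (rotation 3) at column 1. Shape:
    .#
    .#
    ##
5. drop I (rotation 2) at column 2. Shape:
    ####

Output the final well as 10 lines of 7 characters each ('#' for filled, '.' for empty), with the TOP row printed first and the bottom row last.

Answer: .......
.......
..####.
..#....
..#....
.##....
.##....
.###..#
.#....#
.##..##

Derivation:
Drop 1: L rot1 at col 1 lands with bottom-row=0; cleared 0 line(s) (total 0); column heights now [0 3 1 0 0 0 0], max=3
Drop 2: Z rot0 at col 1 lands with bottom-row=2; cleared 0 line(s) (total 0); column heights now [0 4 4 3 0 0 0], max=4
Drop 3: J rot3 at col 5 lands with bottom-row=0; cleared 0 line(s) (total 0); column heights now [0 4 4 3 0 1 3], max=4
Drop 4: J rot3 at col 1 lands with bottom-row=4; cleared 0 line(s) (total 0); column heights now [0 5 7 3 0 1 3], max=7
Drop 5: I rot2 at col 2 lands with bottom-row=7; cleared 0 line(s) (total 0); column heights now [0 5 8 8 8 8 3], max=8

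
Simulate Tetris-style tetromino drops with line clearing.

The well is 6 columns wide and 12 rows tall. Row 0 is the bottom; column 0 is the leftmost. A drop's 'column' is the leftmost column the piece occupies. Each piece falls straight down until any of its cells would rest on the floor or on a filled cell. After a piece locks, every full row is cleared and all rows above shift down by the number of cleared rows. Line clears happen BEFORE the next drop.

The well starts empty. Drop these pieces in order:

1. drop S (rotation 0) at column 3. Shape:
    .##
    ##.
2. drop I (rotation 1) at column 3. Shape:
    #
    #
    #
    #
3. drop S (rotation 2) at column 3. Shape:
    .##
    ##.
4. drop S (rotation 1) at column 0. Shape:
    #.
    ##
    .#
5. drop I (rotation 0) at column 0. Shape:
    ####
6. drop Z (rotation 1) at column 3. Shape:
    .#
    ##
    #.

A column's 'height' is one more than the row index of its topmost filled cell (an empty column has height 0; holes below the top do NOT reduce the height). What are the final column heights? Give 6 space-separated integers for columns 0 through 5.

Drop 1: S rot0 at col 3 lands with bottom-row=0; cleared 0 line(s) (total 0); column heights now [0 0 0 1 2 2], max=2
Drop 2: I rot1 at col 3 lands with bottom-row=1; cleared 0 line(s) (total 0); column heights now [0 0 0 5 2 2], max=5
Drop 3: S rot2 at col 3 lands with bottom-row=5; cleared 0 line(s) (total 0); column heights now [0 0 0 6 7 7], max=7
Drop 4: S rot1 at col 0 lands with bottom-row=0; cleared 0 line(s) (total 0); column heights now [3 2 0 6 7 7], max=7
Drop 5: I rot0 at col 0 lands with bottom-row=6; cleared 1 line(s) (total 1); column heights now [3 2 0 6 6 2], max=6
Drop 6: Z rot1 at col 3 lands with bottom-row=6; cleared 0 line(s) (total 1); column heights now [3 2 0 8 9 2], max=9

Answer: 3 2 0 8 9 2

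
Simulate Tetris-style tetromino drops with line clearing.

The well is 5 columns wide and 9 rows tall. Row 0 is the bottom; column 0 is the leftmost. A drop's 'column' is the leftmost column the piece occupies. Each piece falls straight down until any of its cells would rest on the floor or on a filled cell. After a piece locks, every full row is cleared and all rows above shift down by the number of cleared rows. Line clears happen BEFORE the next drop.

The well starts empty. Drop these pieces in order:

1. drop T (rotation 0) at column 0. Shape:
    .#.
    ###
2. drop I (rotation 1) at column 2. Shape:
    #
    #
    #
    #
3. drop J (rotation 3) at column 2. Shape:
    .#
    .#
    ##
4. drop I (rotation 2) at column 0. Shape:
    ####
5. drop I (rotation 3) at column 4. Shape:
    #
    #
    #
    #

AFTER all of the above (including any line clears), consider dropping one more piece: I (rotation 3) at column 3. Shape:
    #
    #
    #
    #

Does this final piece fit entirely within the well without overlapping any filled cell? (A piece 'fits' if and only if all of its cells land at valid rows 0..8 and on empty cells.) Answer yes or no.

Answer: no

Derivation:
Drop 1: T rot0 at col 0 lands with bottom-row=0; cleared 0 line(s) (total 0); column heights now [1 2 1 0 0], max=2
Drop 2: I rot1 at col 2 lands with bottom-row=1; cleared 0 line(s) (total 0); column heights now [1 2 5 0 0], max=5
Drop 3: J rot3 at col 2 lands with bottom-row=5; cleared 0 line(s) (total 0); column heights now [1 2 6 8 0], max=8
Drop 4: I rot2 at col 0 lands with bottom-row=8; cleared 0 line(s) (total 0); column heights now [9 9 9 9 0], max=9
Drop 5: I rot3 at col 4 lands with bottom-row=0; cleared 0 line(s) (total 0); column heights now [9 9 9 9 4], max=9
Test piece I rot3 at col 3 (width 1): heights before test = [9 9 9 9 4]; fits = False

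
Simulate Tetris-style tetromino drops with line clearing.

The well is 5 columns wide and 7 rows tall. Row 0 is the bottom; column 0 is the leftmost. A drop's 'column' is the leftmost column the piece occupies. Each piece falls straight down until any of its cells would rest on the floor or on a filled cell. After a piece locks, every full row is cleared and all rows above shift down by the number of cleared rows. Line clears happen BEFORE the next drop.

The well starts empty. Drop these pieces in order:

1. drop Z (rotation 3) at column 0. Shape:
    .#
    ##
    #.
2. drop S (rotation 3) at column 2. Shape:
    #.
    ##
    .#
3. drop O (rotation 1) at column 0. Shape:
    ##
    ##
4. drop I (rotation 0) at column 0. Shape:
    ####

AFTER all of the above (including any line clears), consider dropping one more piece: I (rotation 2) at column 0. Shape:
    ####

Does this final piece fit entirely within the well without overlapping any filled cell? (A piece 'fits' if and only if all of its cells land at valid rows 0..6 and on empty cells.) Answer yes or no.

Drop 1: Z rot3 at col 0 lands with bottom-row=0; cleared 0 line(s) (total 0); column heights now [2 3 0 0 0], max=3
Drop 2: S rot3 at col 2 lands with bottom-row=0; cleared 0 line(s) (total 0); column heights now [2 3 3 2 0], max=3
Drop 3: O rot1 at col 0 lands with bottom-row=3; cleared 0 line(s) (total 0); column heights now [5 5 3 2 0], max=5
Drop 4: I rot0 at col 0 lands with bottom-row=5; cleared 0 line(s) (total 0); column heights now [6 6 6 6 0], max=6
Test piece I rot2 at col 0 (width 4): heights before test = [6 6 6 6 0]; fits = True

Answer: yes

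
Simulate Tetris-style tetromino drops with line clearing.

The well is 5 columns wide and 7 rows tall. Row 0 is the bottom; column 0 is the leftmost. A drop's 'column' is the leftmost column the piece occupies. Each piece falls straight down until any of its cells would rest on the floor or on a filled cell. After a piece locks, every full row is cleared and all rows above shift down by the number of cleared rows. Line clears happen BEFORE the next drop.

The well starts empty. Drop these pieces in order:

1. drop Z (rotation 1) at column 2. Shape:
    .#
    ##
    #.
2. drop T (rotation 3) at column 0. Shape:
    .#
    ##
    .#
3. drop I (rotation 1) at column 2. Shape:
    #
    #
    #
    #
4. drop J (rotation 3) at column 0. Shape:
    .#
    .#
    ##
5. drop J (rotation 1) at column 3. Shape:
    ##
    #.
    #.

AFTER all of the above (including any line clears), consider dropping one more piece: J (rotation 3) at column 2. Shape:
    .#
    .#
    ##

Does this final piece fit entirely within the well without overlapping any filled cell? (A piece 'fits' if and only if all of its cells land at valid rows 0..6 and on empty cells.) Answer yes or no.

Answer: no

Derivation:
Drop 1: Z rot1 at col 2 lands with bottom-row=0; cleared 0 line(s) (total 0); column heights now [0 0 2 3 0], max=3
Drop 2: T rot3 at col 0 lands with bottom-row=0; cleared 0 line(s) (total 0); column heights now [2 3 2 3 0], max=3
Drop 3: I rot1 at col 2 lands with bottom-row=2; cleared 0 line(s) (total 0); column heights now [2 3 6 3 0], max=6
Drop 4: J rot3 at col 0 lands with bottom-row=3; cleared 0 line(s) (total 0); column heights now [4 6 6 3 0], max=6
Drop 5: J rot1 at col 3 lands with bottom-row=3; cleared 0 line(s) (total 0); column heights now [4 6 6 6 6], max=6
Test piece J rot3 at col 2 (width 2): heights before test = [4 6 6 6 6]; fits = False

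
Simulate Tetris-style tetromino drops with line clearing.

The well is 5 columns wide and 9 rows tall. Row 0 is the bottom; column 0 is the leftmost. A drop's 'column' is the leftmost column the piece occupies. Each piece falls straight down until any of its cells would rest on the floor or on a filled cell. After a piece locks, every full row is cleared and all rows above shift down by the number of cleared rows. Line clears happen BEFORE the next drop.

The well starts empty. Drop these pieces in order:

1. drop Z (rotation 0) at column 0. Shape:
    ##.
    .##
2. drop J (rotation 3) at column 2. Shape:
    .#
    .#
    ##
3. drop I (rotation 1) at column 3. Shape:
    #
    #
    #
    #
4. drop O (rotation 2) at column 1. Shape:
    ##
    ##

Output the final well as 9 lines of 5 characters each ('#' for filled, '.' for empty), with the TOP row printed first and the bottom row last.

Answer: .....
...#.
...#.
...#.
...#.
.###.
.###.
####.
.##..

Derivation:
Drop 1: Z rot0 at col 0 lands with bottom-row=0; cleared 0 line(s) (total 0); column heights now [2 2 1 0 0], max=2
Drop 2: J rot3 at col 2 lands with bottom-row=1; cleared 0 line(s) (total 0); column heights now [2 2 2 4 0], max=4
Drop 3: I rot1 at col 3 lands with bottom-row=4; cleared 0 line(s) (total 0); column heights now [2 2 2 8 0], max=8
Drop 4: O rot2 at col 1 lands with bottom-row=2; cleared 0 line(s) (total 0); column heights now [2 4 4 8 0], max=8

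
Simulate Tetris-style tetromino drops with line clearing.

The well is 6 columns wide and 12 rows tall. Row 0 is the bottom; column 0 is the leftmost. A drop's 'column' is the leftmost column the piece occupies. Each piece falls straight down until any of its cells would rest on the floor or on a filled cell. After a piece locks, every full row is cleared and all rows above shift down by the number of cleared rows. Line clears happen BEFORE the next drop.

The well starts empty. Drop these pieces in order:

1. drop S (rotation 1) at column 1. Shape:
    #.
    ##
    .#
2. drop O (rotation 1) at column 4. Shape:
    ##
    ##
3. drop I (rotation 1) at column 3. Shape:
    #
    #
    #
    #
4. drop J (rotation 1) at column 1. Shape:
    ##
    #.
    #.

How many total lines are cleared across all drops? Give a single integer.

Drop 1: S rot1 at col 1 lands with bottom-row=0; cleared 0 line(s) (total 0); column heights now [0 3 2 0 0 0], max=3
Drop 2: O rot1 at col 4 lands with bottom-row=0; cleared 0 line(s) (total 0); column heights now [0 3 2 0 2 2], max=3
Drop 3: I rot1 at col 3 lands with bottom-row=0; cleared 0 line(s) (total 0); column heights now [0 3 2 4 2 2], max=4
Drop 4: J rot1 at col 1 lands with bottom-row=3; cleared 0 line(s) (total 0); column heights now [0 6 6 4 2 2], max=6

Answer: 0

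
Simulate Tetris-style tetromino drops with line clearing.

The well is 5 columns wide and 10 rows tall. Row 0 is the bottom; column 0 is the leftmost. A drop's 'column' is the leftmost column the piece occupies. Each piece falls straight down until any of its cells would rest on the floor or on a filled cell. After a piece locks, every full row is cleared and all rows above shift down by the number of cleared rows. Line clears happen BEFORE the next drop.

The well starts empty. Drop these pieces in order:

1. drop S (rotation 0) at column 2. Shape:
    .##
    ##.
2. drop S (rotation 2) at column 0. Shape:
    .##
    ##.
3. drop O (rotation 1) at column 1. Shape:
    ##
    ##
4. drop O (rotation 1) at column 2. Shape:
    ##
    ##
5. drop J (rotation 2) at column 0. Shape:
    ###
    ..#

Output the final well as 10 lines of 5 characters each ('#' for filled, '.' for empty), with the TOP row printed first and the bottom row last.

Drop 1: S rot0 at col 2 lands with bottom-row=0; cleared 0 line(s) (total 0); column heights now [0 0 1 2 2], max=2
Drop 2: S rot2 at col 0 lands with bottom-row=0; cleared 0 line(s) (total 0); column heights now [1 2 2 2 2], max=2
Drop 3: O rot1 at col 1 lands with bottom-row=2; cleared 0 line(s) (total 0); column heights now [1 4 4 2 2], max=4
Drop 4: O rot1 at col 2 lands with bottom-row=4; cleared 0 line(s) (total 0); column heights now [1 4 6 6 2], max=6
Drop 5: J rot2 at col 0 lands with bottom-row=6; cleared 0 line(s) (total 0); column heights now [8 8 8 6 2], max=8

Answer: .....
.....
###..
..#..
..##.
..##.
.##..
.##..
.####
####.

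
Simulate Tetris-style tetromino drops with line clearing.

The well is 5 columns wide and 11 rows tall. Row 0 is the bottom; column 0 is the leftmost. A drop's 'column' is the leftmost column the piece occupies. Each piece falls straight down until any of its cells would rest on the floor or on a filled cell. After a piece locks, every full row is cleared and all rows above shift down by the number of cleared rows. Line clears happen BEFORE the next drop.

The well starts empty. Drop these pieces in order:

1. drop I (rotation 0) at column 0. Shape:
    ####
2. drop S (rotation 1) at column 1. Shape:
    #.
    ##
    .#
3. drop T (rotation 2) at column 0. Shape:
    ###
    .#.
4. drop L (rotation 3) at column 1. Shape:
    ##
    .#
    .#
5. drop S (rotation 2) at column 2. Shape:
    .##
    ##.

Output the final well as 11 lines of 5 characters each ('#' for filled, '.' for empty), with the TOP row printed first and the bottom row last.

Answer: ...##
..##.
.##..
..#..
..#..
###..
.#...
.#...
.##..
..#..
####.

Derivation:
Drop 1: I rot0 at col 0 lands with bottom-row=0; cleared 0 line(s) (total 0); column heights now [1 1 1 1 0], max=1
Drop 2: S rot1 at col 1 lands with bottom-row=1; cleared 0 line(s) (total 0); column heights now [1 4 3 1 0], max=4
Drop 3: T rot2 at col 0 lands with bottom-row=4; cleared 0 line(s) (total 0); column heights now [6 6 6 1 0], max=6
Drop 4: L rot3 at col 1 lands with bottom-row=6; cleared 0 line(s) (total 0); column heights now [6 9 9 1 0], max=9
Drop 5: S rot2 at col 2 lands with bottom-row=9; cleared 0 line(s) (total 0); column heights now [6 9 10 11 11], max=11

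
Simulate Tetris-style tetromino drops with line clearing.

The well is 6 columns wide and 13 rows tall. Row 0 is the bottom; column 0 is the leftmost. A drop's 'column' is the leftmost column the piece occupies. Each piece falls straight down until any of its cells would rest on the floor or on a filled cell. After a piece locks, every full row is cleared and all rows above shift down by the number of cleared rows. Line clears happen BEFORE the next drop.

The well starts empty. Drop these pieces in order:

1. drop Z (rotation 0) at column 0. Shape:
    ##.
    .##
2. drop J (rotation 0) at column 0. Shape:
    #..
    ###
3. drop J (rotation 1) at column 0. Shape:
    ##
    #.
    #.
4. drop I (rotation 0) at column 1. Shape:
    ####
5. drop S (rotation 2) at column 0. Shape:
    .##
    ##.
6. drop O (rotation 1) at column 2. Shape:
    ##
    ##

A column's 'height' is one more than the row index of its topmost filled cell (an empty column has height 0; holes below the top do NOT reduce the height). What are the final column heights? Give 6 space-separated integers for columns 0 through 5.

Answer: 9 10 12 12 8 0

Derivation:
Drop 1: Z rot0 at col 0 lands with bottom-row=0; cleared 0 line(s) (total 0); column heights now [2 2 1 0 0 0], max=2
Drop 2: J rot0 at col 0 lands with bottom-row=2; cleared 0 line(s) (total 0); column heights now [4 3 3 0 0 0], max=4
Drop 3: J rot1 at col 0 lands with bottom-row=4; cleared 0 line(s) (total 0); column heights now [7 7 3 0 0 0], max=7
Drop 4: I rot0 at col 1 lands with bottom-row=7; cleared 0 line(s) (total 0); column heights now [7 8 8 8 8 0], max=8
Drop 5: S rot2 at col 0 lands with bottom-row=8; cleared 0 line(s) (total 0); column heights now [9 10 10 8 8 0], max=10
Drop 6: O rot1 at col 2 lands with bottom-row=10; cleared 0 line(s) (total 0); column heights now [9 10 12 12 8 0], max=12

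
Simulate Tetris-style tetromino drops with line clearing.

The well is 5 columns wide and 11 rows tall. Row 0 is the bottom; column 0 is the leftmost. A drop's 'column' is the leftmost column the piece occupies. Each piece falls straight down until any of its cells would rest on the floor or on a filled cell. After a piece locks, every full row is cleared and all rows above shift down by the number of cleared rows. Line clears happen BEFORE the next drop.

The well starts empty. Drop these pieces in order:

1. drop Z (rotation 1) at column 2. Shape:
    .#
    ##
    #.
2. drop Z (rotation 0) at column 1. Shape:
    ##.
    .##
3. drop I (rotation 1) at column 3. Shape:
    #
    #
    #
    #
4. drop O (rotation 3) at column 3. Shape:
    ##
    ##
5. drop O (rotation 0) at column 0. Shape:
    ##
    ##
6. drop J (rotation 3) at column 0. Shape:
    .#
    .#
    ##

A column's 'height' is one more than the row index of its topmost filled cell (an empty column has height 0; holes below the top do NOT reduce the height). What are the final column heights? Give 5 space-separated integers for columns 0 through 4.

Drop 1: Z rot1 at col 2 lands with bottom-row=0; cleared 0 line(s) (total 0); column heights now [0 0 2 3 0], max=3
Drop 2: Z rot0 at col 1 lands with bottom-row=3; cleared 0 line(s) (total 0); column heights now [0 5 5 4 0], max=5
Drop 3: I rot1 at col 3 lands with bottom-row=4; cleared 0 line(s) (total 0); column heights now [0 5 5 8 0], max=8
Drop 4: O rot3 at col 3 lands with bottom-row=8; cleared 0 line(s) (total 0); column heights now [0 5 5 10 10], max=10
Drop 5: O rot0 at col 0 lands with bottom-row=5; cleared 0 line(s) (total 0); column heights now [7 7 5 10 10], max=10
Drop 6: J rot3 at col 0 lands with bottom-row=7; cleared 0 line(s) (total 0); column heights now [8 10 5 10 10], max=10

Answer: 8 10 5 10 10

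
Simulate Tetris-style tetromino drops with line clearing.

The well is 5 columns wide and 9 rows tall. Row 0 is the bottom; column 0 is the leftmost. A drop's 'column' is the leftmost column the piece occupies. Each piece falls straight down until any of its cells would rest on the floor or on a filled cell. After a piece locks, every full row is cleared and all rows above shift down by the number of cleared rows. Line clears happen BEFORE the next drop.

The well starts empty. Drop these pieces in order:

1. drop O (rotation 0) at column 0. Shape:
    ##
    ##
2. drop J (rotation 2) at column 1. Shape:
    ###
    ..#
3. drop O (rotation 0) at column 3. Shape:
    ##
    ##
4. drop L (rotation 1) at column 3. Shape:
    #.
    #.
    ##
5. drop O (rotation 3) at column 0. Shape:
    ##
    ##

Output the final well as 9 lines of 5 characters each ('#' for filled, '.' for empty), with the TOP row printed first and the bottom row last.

Drop 1: O rot0 at col 0 lands with bottom-row=0; cleared 0 line(s) (total 0); column heights now [2 2 0 0 0], max=2
Drop 2: J rot2 at col 1 lands with bottom-row=1; cleared 0 line(s) (total 0); column heights now [2 3 3 3 0], max=3
Drop 3: O rot0 at col 3 lands with bottom-row=3; cleared 0 line(s) (total 0); column heights now [2 3 3 5 5], max=5
Drop 4: L rot1 at col 3 lands with bottom-row=5; cleared 0 line(s) (total 0); column heights now [2 3 3 8 6], max=8
Drop 5: O rot3 at col 0 lands with bottom-row=3; cleared 0 line(s) (total 0); column heights now [5 5 3 8 6], max=8

Answer: .....
...#.
...#.
...##
##.##
##.##
.###.
##.#.
##...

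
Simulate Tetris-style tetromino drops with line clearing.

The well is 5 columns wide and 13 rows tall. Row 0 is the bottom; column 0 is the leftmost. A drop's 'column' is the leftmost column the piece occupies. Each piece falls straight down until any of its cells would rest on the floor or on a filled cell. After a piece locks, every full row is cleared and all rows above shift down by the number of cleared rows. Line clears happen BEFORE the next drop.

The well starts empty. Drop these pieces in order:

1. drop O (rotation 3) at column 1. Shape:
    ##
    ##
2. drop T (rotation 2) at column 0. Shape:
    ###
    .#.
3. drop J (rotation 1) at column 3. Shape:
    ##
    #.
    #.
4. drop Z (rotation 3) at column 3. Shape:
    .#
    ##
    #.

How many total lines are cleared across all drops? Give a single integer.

Drop 1: O rot3 at col 1 lands with bottom-row=0; cleared 0 line(s) (total 0); column heights now [0 2 2 0 0], max=2
Drop 2: T rot2 at col 0 lands with bottom-row=2; cleared 0 line(s) (total 0); column heights now [4 4 4 0 0], max=4
Drop 3: J rot1 at col 3 lands with bottom-row=0; cleared 0 line(s) (total 0); column heights now [4 4 4 3 3], max=4
Drop 4: Z rot3 at col 3 lands with bottom-row=3; cleared 0 line(s) (total 0); column heights now [4 4 4 5 6], max=6

Answer: 0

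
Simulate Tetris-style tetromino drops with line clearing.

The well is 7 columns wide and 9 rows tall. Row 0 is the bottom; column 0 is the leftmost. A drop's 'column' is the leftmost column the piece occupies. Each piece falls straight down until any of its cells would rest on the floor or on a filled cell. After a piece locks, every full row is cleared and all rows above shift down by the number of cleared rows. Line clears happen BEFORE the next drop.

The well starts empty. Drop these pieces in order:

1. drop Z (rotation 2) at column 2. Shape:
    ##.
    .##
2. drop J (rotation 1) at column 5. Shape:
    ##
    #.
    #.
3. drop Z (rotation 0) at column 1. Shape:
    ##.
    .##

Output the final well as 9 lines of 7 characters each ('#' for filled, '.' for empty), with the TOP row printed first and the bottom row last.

Drop 1: Z rot2 at col 2 lands with bottom-row=0; cleared 0 line(s) (total 0); column heights now [0 0 2 2 1 0 0], max=2
Drop 2: J rot1 at col 5 lands with bottom-row=0; cleared 0 line(s) (total 0); column heights now [0 0 2 2 1 3 3], max=3
Drop 3: Z rot0 at col 1 lands with bottom-row=2; cleared 0 line(s) (total 0); column heights now [0 4 4 3 1 3 3], max=4

Answer: .......
.......
.......
.......
.......
.##....
..##.##
..##.#.
...###.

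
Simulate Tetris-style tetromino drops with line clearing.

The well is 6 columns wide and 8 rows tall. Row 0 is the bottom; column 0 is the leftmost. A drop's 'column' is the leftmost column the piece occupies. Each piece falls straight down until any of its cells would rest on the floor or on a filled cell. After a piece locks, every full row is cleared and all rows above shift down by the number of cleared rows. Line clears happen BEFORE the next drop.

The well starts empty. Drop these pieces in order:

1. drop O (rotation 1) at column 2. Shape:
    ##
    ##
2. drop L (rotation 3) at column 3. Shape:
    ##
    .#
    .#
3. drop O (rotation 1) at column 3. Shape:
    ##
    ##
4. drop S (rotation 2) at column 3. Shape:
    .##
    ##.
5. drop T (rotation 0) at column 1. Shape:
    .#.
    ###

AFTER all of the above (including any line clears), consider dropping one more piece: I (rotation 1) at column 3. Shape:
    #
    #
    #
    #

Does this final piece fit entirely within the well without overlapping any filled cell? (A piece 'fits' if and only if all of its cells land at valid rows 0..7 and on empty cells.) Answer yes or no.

Drop 1: O rot1 at col 2 lands with bottom-row=0; cleared 0 line(s) (total 0); column heights now [0 0 2 2 0 0], max=2
Drop 2: L rot3 at col 3 lands with bottom-row=0; cleared 0 line(s) (total 0); column heights now [0 0 2 3 3 0], max=3
Drop 3: O rot1 at col 3 lands with bottom-row=3; cleared 0 line(s) (total 0); column heights now [0 0 2 5 5 0], max=5
Drop 4: S rot2 at col 3 lands with bottom-row=5; cleared 0 line(s) (total 0); column heights now [0 0 2 6 7 7], max=7
Drop 5: T rot0 at col 1 lands with bottom-row=6; cleared 0 line(s) (total 0); column heights now [0 7 8 7 7 7], max=8
Test piece I rot1 at col 3 (width 1): heights before test = [0 7 8 7 7 7]; fits = False

Answer: no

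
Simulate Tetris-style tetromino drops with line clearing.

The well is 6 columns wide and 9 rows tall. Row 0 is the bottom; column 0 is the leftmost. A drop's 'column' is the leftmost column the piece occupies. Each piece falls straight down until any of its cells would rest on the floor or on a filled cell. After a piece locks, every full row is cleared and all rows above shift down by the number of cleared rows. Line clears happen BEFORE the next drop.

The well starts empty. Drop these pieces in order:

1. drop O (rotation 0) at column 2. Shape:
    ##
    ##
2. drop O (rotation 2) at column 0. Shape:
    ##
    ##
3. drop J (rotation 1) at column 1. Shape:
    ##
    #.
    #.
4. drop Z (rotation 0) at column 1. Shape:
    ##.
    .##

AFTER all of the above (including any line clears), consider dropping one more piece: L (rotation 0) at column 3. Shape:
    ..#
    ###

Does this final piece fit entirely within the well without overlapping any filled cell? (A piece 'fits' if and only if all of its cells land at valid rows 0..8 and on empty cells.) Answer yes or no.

Drop 1: O rot0 at col 2 lands with bottom-row=0; cleared 0 line(s) (total 0); column heights now [0 0 2 2 0 0], max=2
Drop 2: O rot2 at col 0 lands with bottom-row=0; cleared 0 line(s) (total 0); column heights now [2 2 2 2 0 0], max=2
Drop 3: J rot1 at col 1 lands with bottom-row=2; cleared 0 line(s) (total 0); column heights now [2 5 5 2 0 0], max=5
Drop 4: Z rot0 at col 1 lands with bottom-row=5; cleared 0 line(s) (total 0); column heights now [2 7 7 6 0 0], max=7
Test piece L rot0 at col 3 (width 3): heights before test = [2 7 7 6 0 0]; fits = True

Answer: yes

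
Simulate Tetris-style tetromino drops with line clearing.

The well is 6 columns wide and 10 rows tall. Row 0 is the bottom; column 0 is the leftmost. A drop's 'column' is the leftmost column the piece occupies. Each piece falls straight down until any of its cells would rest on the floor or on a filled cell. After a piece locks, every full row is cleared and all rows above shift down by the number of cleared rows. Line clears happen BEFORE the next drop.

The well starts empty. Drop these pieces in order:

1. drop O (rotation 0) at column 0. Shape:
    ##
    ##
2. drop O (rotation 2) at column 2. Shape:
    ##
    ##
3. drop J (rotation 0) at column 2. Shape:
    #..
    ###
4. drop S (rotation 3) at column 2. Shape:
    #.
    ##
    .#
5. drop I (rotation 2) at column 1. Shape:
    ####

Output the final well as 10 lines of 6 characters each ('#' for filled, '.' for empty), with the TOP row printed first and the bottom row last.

Answer: ......
......
......
.####.
..#...
..##..
..##..
..###.
####..
####..

Derivation:
Drop 1: O rot0 at col 0 lands with bottom-row=0; cleared 0 line(s) (total 0); column heights now [2 2 0 0 0 0], max=2
Drop 2: O rot2 at col 2 lands with bottom-row=0; cleared 0 line(s) (total 0); column heights now [2 2 2 2 0 0], max=2
Drop 3: J rot0 at col 2 lands with bottom-row=2; cleared 0 line(s) (total 0); column heights now [2 2 4 3 3 0], max=4
Drop 4: S rot3 at col 2 lands with bottom-row=3; cleared 0 line(s) (total 0); column heights now [2 2 6 5 3 0], max=6
Drop 5: I rot2 at col 1 lands with bottom-row=6; cleared 0 line(s) (total 0); column heights now [2 7 7 7 7 0], max=7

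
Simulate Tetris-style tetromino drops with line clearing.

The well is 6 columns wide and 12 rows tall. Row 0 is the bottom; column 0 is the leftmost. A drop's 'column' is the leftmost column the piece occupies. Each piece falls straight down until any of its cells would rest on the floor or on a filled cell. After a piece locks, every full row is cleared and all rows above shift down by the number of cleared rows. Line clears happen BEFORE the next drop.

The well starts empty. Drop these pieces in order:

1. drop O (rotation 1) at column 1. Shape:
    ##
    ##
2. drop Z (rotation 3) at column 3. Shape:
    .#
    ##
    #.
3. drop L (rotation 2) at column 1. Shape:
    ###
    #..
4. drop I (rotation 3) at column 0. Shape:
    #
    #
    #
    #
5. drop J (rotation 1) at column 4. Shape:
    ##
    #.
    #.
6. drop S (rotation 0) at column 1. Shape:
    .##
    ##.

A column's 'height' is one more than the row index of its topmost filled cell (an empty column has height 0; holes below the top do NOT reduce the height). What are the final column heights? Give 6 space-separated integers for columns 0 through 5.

Drop 1: O rot1 at col 1 lands with bottom-row=0; cleared 0 line(s) (total 0); column heights now [0 2 2 0 0 0], max=2
Drop 2: Z rot3 at col 3 lands with bottom-row=0; cleared 0 line(s) (total 0); column heights now [0 2 2 2 3 0], max=3
Drop 3: L rot2 at col 1 lands with bottom-row=2; cleared 0 line(s) (total 0); column heights now [0 4 4 4 3 0], max=4
Drop 4: I rot3 at col 0 lands with bottom-row=0; cleared 0 line(s) (total 0); column heights now [4 4 4 4 3 0], max=4
Drop 5: J rot1 at col 4 lands with bottom-row=3; cleared 0 line(s) (total 0); column heights now [4 4 4 4 6 6], max=6
Drop 6: S rot0 at col 1 lands with bottom-row=4; cleared 0 line(s) (total 0); column heights now [4 5 6 6 6 6], max=6

Answer: 4 5 6 6 6 6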